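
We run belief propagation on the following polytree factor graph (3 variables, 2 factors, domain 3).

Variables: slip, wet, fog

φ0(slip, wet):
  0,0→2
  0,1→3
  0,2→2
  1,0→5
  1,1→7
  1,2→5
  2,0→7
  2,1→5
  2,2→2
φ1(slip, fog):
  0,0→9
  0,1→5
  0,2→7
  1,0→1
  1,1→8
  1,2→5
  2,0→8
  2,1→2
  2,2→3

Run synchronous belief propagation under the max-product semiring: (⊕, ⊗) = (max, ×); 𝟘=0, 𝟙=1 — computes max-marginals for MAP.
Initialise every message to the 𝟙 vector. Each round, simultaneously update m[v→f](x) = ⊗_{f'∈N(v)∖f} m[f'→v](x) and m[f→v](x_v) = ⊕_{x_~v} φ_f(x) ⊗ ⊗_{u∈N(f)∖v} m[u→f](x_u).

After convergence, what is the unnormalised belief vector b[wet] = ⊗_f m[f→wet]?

b[wet] = [56, 56, 40]

init: all messages = 𝟙 over 3 values
r1 m[φ0→slip] = [3, 7, 7]
r1 m[φ0→wet] = [7, 7, 5]
r1 m[φ1→slip] = [9, 8, 8]
r1 m[φ1→fog] = [9, 8, 7]
r1 m[slip→φ0] = [1, 1, 1]
r1 m[slip→φ1] = [1, 1, 1]
r1 m[wet→φ0] = [1, 1, 1]
r1 m[fog→φ1] = [1, 1, 1]
r2 m[φ0→slip] = [3, 7, 7]
r2 m[φ0→wet] = [7, 7, 5]
r2 m[φ1→slip] = [9, 8, 8]
r2 m[φ1→fog] = [9, 8, 7]
r2 m[slip→φ0] = [9, 8, 8]
r2 m[slip→φ1] = [3, 7, 7]
r2 m[wet→φ0] = [1, 1, 1]
r2 m[fog→φ1] = [1, 1, 1]
r3 m[φ0→slip] = [3, 7, 7]
r3 m[φ0→wet] = [56, 56, 40]
r3 m[φ1→slip] = [9, 8, 8]
r3 m[φ1→fog] = [56, 56, 35]
r3 m[slip→φ0] = [9, 8, 8]
r3 m[slip→φ1] = [3, 7, 7]
r3 m[wet→φ0] = [1, 1, 1]
r3 m[fog→φ1] = [1, 1, 1]
r4 m[φ0→slip] = [3, 7, 7]
r4 m[φ0→wet] = [56, 56, 40]
r4 m[φ1→slip] = [9, 8, 8]
r4 m[φ1→fog] = [56, 56, 35]
r4 m[slip→φ0] = [9, 8, 8]
r4 m[slip→φ1] = [3, 7, 7]
r4 m[wet→φ0] = [1, 1, 1]
r4 m[fog→φ1] = [1, 1, 1]
fixed point reached at round 4
b[wet] = ⊗ incoming = [56, 56, 40]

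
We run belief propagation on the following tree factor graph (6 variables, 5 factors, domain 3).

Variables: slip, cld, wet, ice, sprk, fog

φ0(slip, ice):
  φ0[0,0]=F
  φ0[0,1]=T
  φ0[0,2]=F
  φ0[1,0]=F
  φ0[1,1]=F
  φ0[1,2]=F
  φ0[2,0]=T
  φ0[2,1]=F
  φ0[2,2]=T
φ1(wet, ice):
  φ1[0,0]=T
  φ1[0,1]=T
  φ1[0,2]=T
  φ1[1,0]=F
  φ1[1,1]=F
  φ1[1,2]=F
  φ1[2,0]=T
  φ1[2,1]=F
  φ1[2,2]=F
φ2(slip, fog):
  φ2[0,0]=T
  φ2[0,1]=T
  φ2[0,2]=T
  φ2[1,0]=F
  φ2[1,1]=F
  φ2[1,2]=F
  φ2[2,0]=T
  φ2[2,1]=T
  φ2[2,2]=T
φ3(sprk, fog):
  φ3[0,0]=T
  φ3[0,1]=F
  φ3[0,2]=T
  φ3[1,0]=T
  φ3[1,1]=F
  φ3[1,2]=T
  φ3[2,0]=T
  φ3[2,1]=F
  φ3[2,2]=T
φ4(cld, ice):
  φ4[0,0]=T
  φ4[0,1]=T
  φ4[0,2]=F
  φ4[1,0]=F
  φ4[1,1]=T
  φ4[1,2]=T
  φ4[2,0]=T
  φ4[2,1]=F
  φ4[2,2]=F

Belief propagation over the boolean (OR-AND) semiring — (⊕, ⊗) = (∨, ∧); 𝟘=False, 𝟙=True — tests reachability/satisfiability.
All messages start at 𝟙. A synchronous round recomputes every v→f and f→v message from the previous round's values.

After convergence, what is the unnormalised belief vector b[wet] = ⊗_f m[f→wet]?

b[wet] = [T, F, T]

init: all messages = 𝟙 over 3 values
r1 m[φ0→slip] = [T, F, T]
r1 m[φ0→ice] = [T, T, T]
r1 m[φ1→wet] = [T, F, T]
r1 m[φ1→ice] = [T, T, T]
r1 m[φ2→slip] = [T, F, T]
r1 m[φ2→fog] = [T, T, T]
r1 m[φ3→sprk] = [T, T, T]
r1 m[φ3→fog] = [T, F, T]
r1 m[φ4→cld] = [T, T, T]
r1 m[φ4→ice] = [T, T, T]
r1 m[slip→φ0] = [T, T, T]
r1 m[slip→φ2] = [T, T, T]
r1 m[cld→φ4] = [T, T, T]
r1 m[wet→φ1] = [T, T, T]
r1 m[ice→φ0] = [T, T, T]
r1 m[ice→φ1] = [T, T, T]
r1 m[ice→φ4] = [T, T, T]
r1 m[sprk→φ3] = [T, T, T]
r1 m[fog→φ2] = [T, T, T]
r1 m[fog→φ3] = [T, T, T]
r2 m[φ0→slip] = [T, F, T]
r2 m[φ0→ice] = [T, T, T]
r2 m[φ1→wet] = [T, F, T]
r2 m[φ1→ice] = [T, T, T]
r2 m[φ2→slip] = [T, F, T]
r2 m[φ2→fog] = [T, T, T]
r2 m[φ3→sprk] = [T, T, T]
r2 m[φ3→fog] = [T, F, T]
r2 m[φ4→cld] = [T, T, T]
r2 m[φ4→ice] = [T, T, T]
r2 m[slip→φ0] = [T, F, T]
r2 m[slip→φ2] = [T, F, T]
r2 m[cld→φ4] = [T, T, T]
r2 m[wet→φ1] = [T, T, T]
r2 m[ice→φ0] = [T, T, T]
r2 m[ice→φ1] = [T, T, T]
r2 m[ice→φ4] = [T, T, T]
r2 m[sprk→φ3] = [T, T, T]
r2 m[fog→φ2] = [T, F, T]
r2 m[fog→φ3] = [T, T, T]
r3 m[φ0→slip] = [T, F, T]
r3 m[φ0→ice] = [T, T, T]
r3 m[φ1→wet] = [T, F, T]
r3 m[φ1→ice] = [T, T, T]
r3 m[φ2→slip] = [T, F, T]
r3 m[φ2→fog] = [T, T, T]
r3 m[φ3→sprk] = [T, T, T]
r3 m[φ3→fog] = [T, F, T]
r3 m[φ4→cld] = [T, T, T]
r3 m[φ4→ice] = [T, T, T]
r3 m[slip→φ0] = [T, F, T]
r3 m[slip→φ2] = [T, F, T]
r3 m[cld→φ4] = [T, T, T]
r3 m[wet→φ1] = [T, T, T]
r3 m[ice→φ0] = [T, T, T]
r3 m[ice→φ1] = [T, T, T]
r3 m[ice→φ4] = [T, T, T]
r3 m[sprk→φ3] = [T, T, T]
r3 m[fog→φ2] = [T, F, T]
r3 m[fog→φ3] = [T, T, T]
fixed point reached at round 3
b[wet] = ⊗ incoming = [T, F, T]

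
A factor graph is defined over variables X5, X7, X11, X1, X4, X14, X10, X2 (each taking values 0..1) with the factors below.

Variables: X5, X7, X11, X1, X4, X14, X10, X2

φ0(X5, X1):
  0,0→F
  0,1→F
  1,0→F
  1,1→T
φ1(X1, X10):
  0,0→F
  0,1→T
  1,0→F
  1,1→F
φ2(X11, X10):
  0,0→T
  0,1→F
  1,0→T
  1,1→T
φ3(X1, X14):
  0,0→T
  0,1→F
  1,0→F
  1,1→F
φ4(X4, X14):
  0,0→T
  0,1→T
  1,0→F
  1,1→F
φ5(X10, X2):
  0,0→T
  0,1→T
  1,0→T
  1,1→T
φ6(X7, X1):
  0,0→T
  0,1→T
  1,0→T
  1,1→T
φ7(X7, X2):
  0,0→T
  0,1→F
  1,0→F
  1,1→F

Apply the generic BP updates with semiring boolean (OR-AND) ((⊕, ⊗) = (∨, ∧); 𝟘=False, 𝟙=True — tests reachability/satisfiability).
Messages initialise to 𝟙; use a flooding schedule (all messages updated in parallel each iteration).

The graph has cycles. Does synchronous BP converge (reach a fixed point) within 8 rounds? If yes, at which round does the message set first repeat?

NOT CONVERGED within 8 rounds

init: all messages = 𝟙 over 2 values
r1 m[φ0→X5] = [F, T]
r1 m[φ0→X1] = [F, T]
r1 m[φ1→X1] = [T, F]
r1 m[φ1→X10] = [F, T]
r1 m[φ2→X11] = [T, T]
r1 m[φ2→X10] = [T, T]
r1 m[φ3→X1] = [T, F]
r1 m[φ3→X14] = [T, F]
r1 m[φ4→X4] = [T, F]
r1 m[φ4→X14] = [T, T]
r1 m[φ5→X10] = [T, T]
r1 m[φ5→X2] = [T, T]
r1 m[φ6→X7] = [T, T]
r1 m[φ6→X1] = [T, T]
r1 m[φ7→X7] = [T, F]
r1 m[φ7→X2] = [T, F]
r1 m[X5→φ0] = [T, T]
r1 m[X7→φ6] = [T, T]
r1 m[X7→φ7] = [T, T]
r1 m[X11→φ2] = [T, T]
r1 m[X1→φ0] = [T, T]
r1 m[X1→φ1] = [T, T]
r1 m[X1→φ3] = [T, T]
r1 m[X1→φ6] = [T, T]
r1 m[X4→φ4] = [T, T]
r1 m[X14→φ3] = [T, T]
r1 m[X14→φ4] = [T, T]
r1 m[X10→φ1] = [T, T]
r1 m[X10→φ2] = [T, T]
r1 m[X10→φ5] = [T, T]
r1 m[X2→φ5] = [T, T]
r1 m[X2→φ7] = [T, T]
r2 m[φ0→X5] = [F, T]
r2 m[φ0→X1] = [F, T]
r2 m[φ1→X1] = [T, F]
r2 m[φ1→X10] = [F, T]
r2 m[φ2→X11] = [T, T]
r2 m[φ2→X10] = [T, T]
r2 m[φ3→X1] = [T, F]
r2 m[φ3→X14] = [T, F]
r2 m[φ4→X4] = [T, F]
r2 m[φ4→X14] = [T, T]
r2 m[φ5→X10] = [T, T]
r2 m[φ5→X2] = [T, T]
r2 m[φ6→X7] = [T, T]
r2 m[φ6→X1] = [T, T]
r2 m[φ7→X7] = [T, F]
r2 m[φ7→X2] = [T, F]
r2 m[X5→φ0] = [T, T]
r2 m[X7→φ6] = [T, F]
r2 m[X7→φ7] = [T, T]
r2 m[X11→φ2] = [T, T]
r2 m[X1→φ0] = [T, F]
r2 m[X1→φ1] = [F, F]
r2 m[X1→φ3] = [F, F]
r2 m[X1→φ6] = [F, F]
r2 m[X4→φ4] = [T, T]
r2 m[X14→φ3] = [T, T]
r2 m[X14→φ4] = [T, F]
r2 m[X10→φ1] = [T, T]
r2 m[X10→φ2] = [F, T]
r2 m[X10→φ5] = [F, T]
r2 m[X2→φ5] = [T, F]
r2 m[X2→φ7] = [T, T]
r3 m[φ0→X5] = [F, F]
r3 m[φ0→X1] = [F, T]
r3 m[φ1→X1] = [T, F]
r3 m[φ1→X10] = [F, F]
r3 m[φ2→X11] = [F, T]
r3 m[φ2→X10] = [T, T]
r3 m[φ3→X1] = [T, F]
r3 m[φ3→X14] = [F, F]
r3 m[φ4→X4] = [T, F]
r3 m[φ4→X14] = [T, T]
r3 m[φ5→X10] = [T, T]
r3 m[φ5→X2] = [T, T]
r3 m[φ6→X7] = [F, F]
r3 m[φ6→X1] = [T, T]
r3 m[φ7→X7] = [T, F]
r3 m[φ7→X2] = [T, F]
r3 m[X5→φ0] = [T, T]
r3 m[X7→φ6] = [T, F]
r3 m[X7→φ7] = [T, T]
r3 m[X11→φ2] = [T, T]
r3 m[X1→φ0] = [T, F]
r3 m[X1→φ1] = [F, F]
r3 m[X1→φ3] = [F, F]
r3 m[X1→φ6] = [F, F]
r3 m[X4→φ4] = [T, T]
r3 m[X14→φ3] = [T, T]
r3 m[X14→φ4] = [T, F]
r3 m[X10→φ1] = [T, T]
r3 m[X10→φ2] = [F, T]
r3 m[X10→φ5] = [F, T]
r3 m[X2→φ5] = [T, F]
r3 m[X2→φ7] = [T, T]
r4 m[φ0→X5] = [F, F]
r4 m[φ0→X1] = [F, T]
r4 m[φ1→X1] = [T, F]
r4 m[φ1→X10] = [F, F]
r4 m[φ2→X11] = [F, T]
r4 m[φ2→X10] = [T, T]
r4 m[φ3→X1] = [T, F]
r4 m[φ3→X14] = [F, F]
r4 m[φ4→X4] = [T, F]
r4 m[φ4→X14] = [T, T]
r4 m[φ5→X10] = [T, T]
r4 m[φ5→X2] = [T, T]
r4 m[φ6→X7] = [F, F]
r4 m[φ6→X1] = [T, T]
r4 m[φ7→X7] = [T, F]
r4 m[φ7→X2] = [T, F]
r4 m[X5→φ0] = [T, T]
r4 m[X7→φ6] = [T, F]
r4 m[X7→φ7] = [F, F]
r4 m[X11→φ2] = [T, T]
r4 m[X1→φ0] = [T, F]
r4 m[X1→φ1] = [F, F]
r4 m[X1→φ3] = [F, F]
r4 m[X1→φ6] = [F, F]
r4 m[X4→φ4] = [T, T]
r4 m[X14→φ3] = [T, T]
r4 m[X14→φ4] = [F, F]
r4 m[X10→φ1] = [T, T]
r4 m[X10→φ2] = [F, F]
r4 m[X10→φ5] = [F, F]
r4 m[X2→φ5] = [T, F]
r4 m[X2→φ7] = [T, T]
r5 m[φ0→X5] = [F, F]
r5 m[φ0→X1] = [F, T]
r5 m[φ1→X1] = [T, F]
r5 m[φ1→X10] = [F, F]
r5 m[φ2→X11] = [F, F]
r5 m[φ2→X10] = [T, T]
r5 m[φ3→X1] = [T, F]
r5 m[φ3→X14] = [F, F]
r5 m[φ4→X4] = [F, F]
r5 m[φ4→X14] = [T, T]
r5 m[φ5→X10] = [T, T]
r5 m[φ5→X2] = [F, F]
r5 m[φ6→X7] = [F, F]
r5 m[φ6→X1] = [T, T]
r5 m[φ7→X7] = [T, F]
r5 m[φ7→X2] = [F, F]
r5 m[X5→φ0] = [T, T]
r5 m[X7→φ6] = [T, F]
r5 m[X7→φ7] = [F, F]
r5 m[X11→φ2] = [T, T]
r5 m[X1→φ0] = [T, F]
r5 m[X1→φ1] = [F, F]
r5 m[X1→φ3] = [F, F]
r5 m[X1→φ6] = [F, F]
r5 m[X4→φ4] = [T, T]
r5 m[X14→φ3] = [T, T]
r5 m[X14→φ4] = [F, F]
r5 m[X10→φ1] = [T, T]
r5 m[X10→φ2] = [F, F]
r5 m[X10→φ5] = [F, F]
r5 m[X2→φ5] = [T, F]
r5 m[X2→φ7] = [T, T]
r6 m[φ0→X5] = [F, F]
r6 m[φ0→X1] = [F, T]
r6 m[φ1→X1] = [T, F]
r6 m[φ1→X10] = [F, F]
r6 m[φ2→X11] = [F, F]
r6 m[φ2→X10] = [T, T]
r6 m[φ3→X1] = [T, F]
r6 m[φ3→X14] = [F, F]
r6 m[φ4→X4] = [F, F]
r6 m[φ4→X14] = [T, T]
r6 m[φ5→X10] = [T, T]
r6 m[φ5→X2] = [F, F]
r6 m[φ6→X7] = [F, F]
r6 m[φ6→X1] = [T, T]
r6 m[φ7→X7] = [T, F]
r6 m[φ7→X2] = [F, F]
r6 m[X5→φ0] = [T, T]
r6 m[X7→φ6] = [T, F]
r6 m[X7→φ7] = [F, F]
r6 m[X11→φ2] = [T, T]
r6 m[X1→φ0] = [T, F]
r6 m[X1→φ1] = [F, F]
r6 m[X1→φ3] = [F, F]
r6 m[X1→φ6] = [F, F]
r6 m[X4→φ4] = [T, T]
r6 m[X14→φ3] = [T, T]
r6 m[X14→φ4] = [F, F]
r6 m[X10→φ1] = [T, T]
r6 m[X10→φ2] = [F, F]
r6 m[X10→φ5] = [F, F]
r6 m[X2→φ5] = [F, F]
r6 m[X2→φ7] = [F, F]
r7 m[φ0→X5] = [F, F]
r7 m[φ0→X1] = [F, T]
r7 m[φ1→X1] = [T, F]
r7 m[φ1→X10] = [F, F]
r7 m[φ2→X11] = [F, F]
r7 m[φ2→X10] = [T, T]
r7 m[φ3→X1] = [T, F]
r7 m[φ3→X14] = [F, F]
r7 m[φ4→X4] = [F, F]
r7 m[φ4→X14] = [T, T]
r7 m[φ5→X10] = [F, F]
r7 m[φ5→X2] = [F, F]
r7 m[φ6→X7] = [F, F]
r7 m[φ6→X1] = [T, T]
r7 m[φ7→X7] = [F, F]
r7 m[φ7→X2] = [F, F]
r7 m[X5→φ0] = [T, T]
r7 m[X7→φ6] = [T, F]
r7 m[X7→φ7] = [F, F]
r7 m[X11→φ2] = [T, T]
r7 m[X1→φ0] = [T, F]
r7 m[X1→φ1] = [F, F]
r7 m[X1→φ3] = [F, F]
r7 m[X1→φ6] = [F, F]
r7 m[X4→φ4] = [T, T]
r7 m[X14→φ3] = [T, T]
r7 m[X14→φ4] = [F, F]
r7 m[X10→φ1] = [T, T]
r7 m[X10→φ2] = [F, F]
r7 m[X10→φ5] = [F, F]
r7 m[X2→φ5] = [F, F]
r7 m[X2→φ7] = [F, F]
r8 m[φ0→X5] = [F, F]
r8 m[φ0→X1] = [F, T]
r8 m[φ1→X1] = [T, F]
r8 m[φ1→X10] = [F, F]
r8 m[φ2→X11] = [F, F]
r8 m[φ2→X10] = [T, T]
r8 m[φ3→X1] = [T, F]
r8 m[φ3→X14] = [F, F]
r8 m[φ4→X4] = [F, F]
r8 m[φ4→X14] = [T, T]
r8 m[φ5→X10] = [F, F]
r8 m[φ5→X2] = [F, F]
r8 m[φ6→X7] = [F, F]
r8 m[φ6→X1] = [T, T]
r8 m[φ7→X7] = [F, F]
r8 m[φ7→X2] = [F, F]
r8 m[X5→φ0] = [T, T]
r8 m[X7→φ6] = [F, F]
r8 m[X7→φ7] = [F, F]
r8 m[X11→φ2] = [T, T]
r8 m[X1→φ0] = [T, F]
r8 m[X1→φ1] = [F, F]
r8 m[X1→φ3] = [F, F]
r8 m[X1→φ6] = [F, F]
r8 m[X4→φ4] = [T, T]
r8 m[X14→φ3] = [T, T]
r8 m[X14→φ4] = [F, F]
r8 m[X10→φ1] = [F, F]
r8 m[X10→φ2] = [F, F]
r8 m[X10→φ5] = [F, F]
r8 m[X2→φ5] = [F, F]
r8 m[X2→φ7] = [F, F]
no fixed point within 8 rounds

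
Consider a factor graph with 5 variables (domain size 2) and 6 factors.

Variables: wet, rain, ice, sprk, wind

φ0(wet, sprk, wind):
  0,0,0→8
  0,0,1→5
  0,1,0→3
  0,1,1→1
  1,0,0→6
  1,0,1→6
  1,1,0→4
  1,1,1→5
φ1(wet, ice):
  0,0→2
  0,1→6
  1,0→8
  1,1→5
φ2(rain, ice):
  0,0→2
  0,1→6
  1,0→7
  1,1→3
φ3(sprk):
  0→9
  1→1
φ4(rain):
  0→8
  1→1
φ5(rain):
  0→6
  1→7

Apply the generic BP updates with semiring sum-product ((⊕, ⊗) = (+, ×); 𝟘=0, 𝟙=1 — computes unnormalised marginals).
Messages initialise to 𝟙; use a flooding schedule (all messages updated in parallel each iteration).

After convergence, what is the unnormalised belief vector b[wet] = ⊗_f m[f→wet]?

b[wet] = [259424, 316485]

init: all messages = 𝟙 over 2 values
r1 m[φ0→wet] = [17, 21]
r1 m[φ0→sprk] = [25, 13]
r1 m[φ0→wind] = [21, 17]
r1 m[φ1→wet] = [8, 13]
r1 m[φ1→ice] = [10, 11]
r1 m[φ2→rain] = [8, 10]
r1 m[φ2→ice] = [9, 9]
r1 m[φ3→sprk] = [9, 1]
r1 m[φ4→rain] = [8, 1]
r1 m[φ5→rain] = [6, 7]
r1 m[wet→φ0] = [1, 1]
r1 m[wet→φ1] = [1, 1]
r1 m[rain→φ2] = [1, 1]
r1 m[rain→φ4] = [1, 1]
r1 m[rain→φ5] = [1, 1]
r1 m[ice→φ1] = [1, 1]
r1 m[ice→φ2] = [1, 1]
r1 m[sprk→φ0] = [1, 1]
r1 m[sprk→φ3] = [1, 1]
r1 m[wind→φ0] = [1, 1]
r2 m[φ0→wet] = [17, 21]
r2 m[φ0→sprk] = [25, 13]
r2 m[φ0→wind] = [21, 17]
r2 m[φ1→wet] = [8, 13]
r2 m[φ1→ice] = [10, 11]
r2 m[φ2→rain] = [8, 10]
r2 m[φ2→ice] = [9, 9]
r2 m[φ3→sprk] = [9, 1]
r2 m[φ4→rain] = [8, 1]
r2 m[φ5→rain] = [6, 7]
r2 m[wet→φ0] = [8, 13]
r2 m[wet→φ1] = [17, 21]
r2 m[rain→φ2] = [48, 7]
r2 m[rain→φ4] = [48, 70]
r2 m[rain→φ5] = [64, 10]
r2 m[ice→φ1] = [9, 9]
r2 m[ice→φ2] = [10, 11]
r2 m[sprk→φ0] = [9, 1]
r2 m[sprk→φ3] = [25, 13]
r2 m[wind→φ0] = [1, 1]
r3 m[φ0→wet] = [121, 117]
r3 m[φ0→sprk] = [260, 149]
r3 m[φ0→wind] = [1354, 1135]
r3 m[φ1→wet] = [72, 117]
r3 m[φ1→ice] = [202, 207]
r3 m[φ2→rain] = [86, 103]
r3 m[φ2→ice] = [145, 309]
r3 m[φ3→sprk] = [9, 1]
r3 m[φ4→rain] = [8, 1]
r3 m[φ5→rain] = [6, 7]
r3 m[wet→φ0] = [8, 13]
r3 m[wet→φ1] = [17, 21]
r3 m[rain→φ2] = [48, 7]
r3 m[rain→φ4] = [48, 70]
r3 m[rain→φ5] = [64, 10]
r3 m[ice→φ1] = [9, 9]
r3 m[ice→φ2] = [10, 11]
r3 m[sprk→φ0] = [9, 1]
r3 m[sprk→φ3] = [25, 13]
r3 m[wind→φ0] = [1, 1]
r4 m[φ0→wet] = [121, 117]
r4 m[φ0→sprk] = [260, 149]
r4 m[φ0→wind] = [1354, 1135]
r4 m[φ1→wet] = [72, 117]
r4 m[φ1→ice] = [202, 207]
r4 m[φ2→rain] = [86, 103]
r4 m[φ2→ice] = [145, 309]
r4 m[φ3→sprk] = [9, 1]
r4 m[φ4→rain] = [8, 1]
r4 m[φ5→rain] = [6, 7]
r4 m[wet→φ0] = [72, 117]
r4 m[wet→φ1] = [121, 117]
r4 m[rain→φ2] = [48, 7]
r4 m[rain→φ4] = [516, 721]
r4 m[rain→φ5] = [688, 103]
r4 m[ice→φ1] = [145, 309]
r4 m[ice→φ2] = [202, 207]
r4 m[sprk→φ0] = [9, 1]
r4 m[sprk→φ3] = [260, 149]
r4 m[wind→φ0] = [1, 1]
r5 m[φ0→wet] = [121, 117]
r5 m[φ0→sprk] = [2340, 1341]
r5 m[φ0→wind] = [12186, 10215]
r5 m[φ1→wet] = [2144, 2705]
r5 m[φ1→ice] = [1178, 1311]
r5 m[φ2→rain] = [1646, 2035]
r5 m[φ2→ice] = [145, 309]
r5 m[φ3→sprk] = [9, 1]
r5 m[φ4→rain] = [8, 1]
r5 m[φ5→rain] = [6, 7]
r5 m[wet→φ0] = [72, 117]
r5 m[wet→φ1] = [121, 117]
r5 m[rain→φ2] = [48, 7]
r5 m[rain→φ4] = [516, 721]
r5 m[rain→φ5] = [688, 103]
r5 m[ice→φ1] = [145, 309]
r5 m[ice→φ2] = [202, 207]
r5 m[sprk→φ0] = [9, 1]
r5 m[sprk→φ3] = [260, 149]
r5 m[wind→φ0] = [1, 1]
r6 m[φ0→wet] = [121, 117]
r6 m[φ0→sprk] = [2340, 1341]
r6 m[φ0→wind] = [12186, 10215]
r6 m[φ1→wet] = [2144, 2705]
r6 m[φ1→ice] = [1178, 1311]
r6 m[φ2→rain] = [1646, 2035]
r6 m[φ2→ice] = [145, 309]
r6 m[φ3→sprk] = [9, 1]
r6 m[φ4→rain] = [8, 1]
r6 m[φ5→rain] = [6, 7]
r6 m[wet→φ0] = [2144, 2705]
r6 m[wet→φ1] = [121, 117]
r6 m[rain→φ2] = [48, 7]
r6 m[rain→φ4] = [9876, 14245]
r6 m[rain→φ5] = [13168, 2035]
r6 m[ice→φ1] = [145, 309]
r6 m[ice→φ2] = [1178, 1311]
r6 m[sprk→φ0] = [9, 1]
r6 m[sprk→φ3] = [2340, 1341]
r6 m[wind→φ0] = [1, 1]
r7 m[φ0→wet] = [121, 117]
r7 m[φ0→sprk] = [60332, 32921]
r7 m[φ0→wind] = [317690, 258219]
r7 m[φ1→wet] = [2144, 2705]
r7 m[φ1→ice] = [1178, 1311]
r7 m[φ2→rain] = [10222, 12179]
r7 m[φ2→ice] = [145, 309]
r7 m[φ3→sprk] = [9, 1]
r7 m[φ4→rain] = [8, 1]
r7 m[φ5→rain] = [6, 7]
r7 m[wet→φ0] = [2144, 2705]
r7 m[wet→φ1] = [121, 117]
r7 m[rain→φ2] = [48, 7]
r7 m[rain→φ4] = [9876, 14245]
r7 m[rain→φ5] = [13168, 2035]
r7 m[ice→φ1] = [145, 309]
r7 m[ice→φ2] = [1178, 1311]
r7 m[sprk→φ0] = [9, 1]
r7 m[sprk→φ3] = [2340, 1341]
r7 m[wind→φ0] = [1, 1]
r8 m[φ0→wet] = [121, 117]
r8 m[φ0→sprk] = [60332, 32921]
r8 m[φ0→wind] = [317690, 258219]
r8 m[φ1→wet] = [2144, 2705]
r8 m[φ1→ice] = [1178, 1311]
r8 m[φ2→rain] = [10222, 12179]
r8 m[φ2→ice] = [145, 309]
r8 m[φ3→sprk] = [9, 1]
r8 m[φ4→rain] = [8, 1]
r8 m[φ5→rain] = [6, 7]
r8 m[wet→φ0] = [2144, 2705]
r8 m[wet→φ1] = [121, 117]
r8 m[rain→φ2] = [48, 7]
r8 m[rain→φ4] = [61332, 85253]
r8 m[rain→φ5] = [81776, 12179]
r8 m[ice→φ1] = [145, 309]
r8 m[ice→φ2] = [1178, 1311]
r8 m[sprk→φ0] = [9, 1]
r8 m[sprk→φ3] = [60332, 32921]
r8 m[wind→φ0] = [1, 1]
r9 m[φ0→wet] = [121, 117]
r9 m[φ0→sprk] = [60332, 32921]
r9 m[φ0→wind] = [317690, 258219]
r9 m[φ1→wet] = [2144, 2705]
r9 m[φ1→ice] = [1178, 1311]
r9 m[φ2→rain] = [10222, 12179]
r9 m[φ2→ice] = [145, 309]
r9 m[φ3→sprk] = [9, 1]
r9 m[φ4→rain] = [8, 1]
r9 m[φ5→rain] = [6, 7]
r9 m[wet→φ0] = [2144, 2705]
r9 m[wet→φ1] = [121, 117]
r9 m[rain→φ2] = [48, 7]
r9 m[rain→φ4] = [61332, 85253]
r9 m[rain→φ5] = [81776, 12179]
r9 m[ice→φ1] = [145, 309]
r9 m[ice→φ2] = [1178, 1311]
r9 m[sprk→φ0] = [9, 1]
r9 m[sprk→φ3] = [60332, 32921]
r9 m[wind→φ0] = [1, 1]
fixed point reached at round 9
b[wet] = ⊗ incoming = [259424, 316485]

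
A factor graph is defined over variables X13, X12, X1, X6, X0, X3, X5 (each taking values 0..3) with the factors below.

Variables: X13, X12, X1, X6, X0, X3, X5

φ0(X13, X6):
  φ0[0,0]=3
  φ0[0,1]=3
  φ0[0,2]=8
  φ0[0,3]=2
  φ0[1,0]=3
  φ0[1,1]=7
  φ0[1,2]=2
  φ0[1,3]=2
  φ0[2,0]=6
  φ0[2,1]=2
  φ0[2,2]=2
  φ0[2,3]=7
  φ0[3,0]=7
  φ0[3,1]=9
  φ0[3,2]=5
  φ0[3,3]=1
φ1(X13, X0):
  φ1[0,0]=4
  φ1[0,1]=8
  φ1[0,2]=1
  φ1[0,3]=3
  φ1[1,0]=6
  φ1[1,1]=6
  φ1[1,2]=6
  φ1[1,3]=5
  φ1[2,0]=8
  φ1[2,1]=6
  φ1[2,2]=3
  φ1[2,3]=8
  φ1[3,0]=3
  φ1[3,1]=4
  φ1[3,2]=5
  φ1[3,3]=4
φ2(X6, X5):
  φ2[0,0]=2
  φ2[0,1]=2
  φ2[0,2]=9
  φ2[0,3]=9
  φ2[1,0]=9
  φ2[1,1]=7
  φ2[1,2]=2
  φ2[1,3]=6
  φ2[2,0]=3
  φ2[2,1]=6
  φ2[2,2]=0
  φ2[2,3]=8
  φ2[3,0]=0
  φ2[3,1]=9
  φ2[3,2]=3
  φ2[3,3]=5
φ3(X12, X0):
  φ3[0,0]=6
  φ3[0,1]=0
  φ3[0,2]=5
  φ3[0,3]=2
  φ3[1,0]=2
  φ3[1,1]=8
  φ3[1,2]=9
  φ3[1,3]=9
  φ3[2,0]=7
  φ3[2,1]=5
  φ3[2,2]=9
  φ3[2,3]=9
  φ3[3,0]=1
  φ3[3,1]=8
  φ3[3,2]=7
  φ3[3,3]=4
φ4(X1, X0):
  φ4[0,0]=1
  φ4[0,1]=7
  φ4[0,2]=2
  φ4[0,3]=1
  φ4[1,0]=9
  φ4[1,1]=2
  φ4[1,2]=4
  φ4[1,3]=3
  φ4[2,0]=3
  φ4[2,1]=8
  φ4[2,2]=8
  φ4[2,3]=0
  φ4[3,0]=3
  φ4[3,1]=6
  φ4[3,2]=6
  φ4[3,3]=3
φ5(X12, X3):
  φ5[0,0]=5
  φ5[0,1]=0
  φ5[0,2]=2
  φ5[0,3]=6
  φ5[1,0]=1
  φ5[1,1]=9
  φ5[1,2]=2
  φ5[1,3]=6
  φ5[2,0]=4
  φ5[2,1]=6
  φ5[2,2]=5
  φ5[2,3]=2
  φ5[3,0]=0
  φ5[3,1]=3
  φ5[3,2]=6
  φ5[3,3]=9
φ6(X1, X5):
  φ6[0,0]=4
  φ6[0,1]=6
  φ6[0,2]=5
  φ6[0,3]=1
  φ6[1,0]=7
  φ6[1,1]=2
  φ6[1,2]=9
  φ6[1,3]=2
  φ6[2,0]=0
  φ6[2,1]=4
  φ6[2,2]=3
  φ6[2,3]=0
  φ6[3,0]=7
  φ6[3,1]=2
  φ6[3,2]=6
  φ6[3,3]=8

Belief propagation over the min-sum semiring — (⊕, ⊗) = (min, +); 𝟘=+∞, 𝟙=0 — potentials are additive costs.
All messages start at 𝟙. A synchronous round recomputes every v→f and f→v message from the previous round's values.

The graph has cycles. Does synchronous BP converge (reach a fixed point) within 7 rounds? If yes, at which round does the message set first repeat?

init: all messages = 𝟙 over 4 values
r1 m[φ0→X13] = [2, 2, 2, 1]
r1 m[φ0→X6] = [3, 2, 2, 1]
r1 m[φ1→X13] = [1, 5, 3, 3]
r1 m[φ1→X0] = [3, 4, 1, 3]
r1 m[φ2→X6] = [2, 2, 0, 0]
r1 m[φ2→X5] = [0, 2, 0, 5]
r1 m[φ3→X12] = [0, 2, 5, 1]
r1 m[φ3→X0] = [1, 0, 5, 2]
r1 m[φ4→X1] = [1, 2, 0, 3]
r1 m[φ4→X0] = [1, 2, 2, 0]
r1 m[φ5→X12] = [0, 1, 2, 0]
r1 m[φ5→X3] = [0, 0, 2, 2]
r1 m[φ6→X1] = [1, 2, 0, 2]
r1 m[φ6→X5] = [0, 2, 3, 0]
r1 m[X13→φ0] = [0, 0, 0, 0]
r1 m[X13→φ1] = [0, 0, 0, 0]
r1 m[X12→φ3] = [0, 0, 0, 0]
r1 m[X12→φ5] = [0, 0, 0, 0]
r1 m[X1→φ4] = [0, 0, 0, 0]
r1 m[X1→φ6] = [0, 0, 0, 0]
r1 m[X6→φ0] = [0, 0, 0, 0]
r1 m[X6→φ2] = [0, 0, 0, 0]
r1 m[X0→φ1] = [0, 0, 0, 0]
r1 m[X0→φ3] = [0, 0, 0, 0]
r1 m[X0→φ4] = [0, 0, 0, 0]
r1 m[X3→φ5] = [0, 0, 0, 0]
r1 m[X5→φ2] = [0, 0, 0, 0]
r1 m[X5→φ6] = [0, 0, 0, 0]
r2 m[φ0→X13] = [2, 2, 2, 1]
r2 m[φ0→X6] = [3, 2, 2, 1]
r2 m[φ1→X13] = [1, 5, 3, 3]
r2 m[φ1→X0] = [3, 4, 1, 3]
r2 m[φ2→X6] = [2, 2, 0, 0]
r2 m[φ2→X5] = [0, 2, 0, 5]
r2 m[φ3→X12] = [0, 2, 5, 1]
r2 m[φ3→X0] = [1, 0, 5, 2]
r2 m[φ4→X1] = [1, 2, 0, 3]
r2 m[φ4→X0] = [1, 2, 2, 0]
r2 m[φ5→X12] = [0, 1, 2, 0]
r2 m[φ5→X3] = [0, 0, 2, 2]
r2 m[φ6→X1] = [1, 2, 0, 2]
r2 m[φ6→X5] = [0, 2, 3, 0]
r2 m[X13→φ0] = [1, 5, 3, 3]
r2 m[X13→φ1] = [2, 2, 2, 1]
r2 m[X12→φ3] = [0, 1, 2, 0]
r2 m[X12→φ5] = [0, 2, 5, 1]
r2 m[X1→φ4] = [1, 2, 0, 2]
r2 m[X1→φ6] = [1, 2, 0, 3]
r2 m[X6→φ0] = [2, 2, 0, 0]
r2 m[X6→φ2] = [3, 2, 2, 1]
r2 m[X0→φ1] = [2, 2, 7, 2]
r2 m[X0→φ3] = [4, 6, 3, 3]
r2 m[X0→φ4] = [4, 4, 6, 5]
r2 m[X3→φ5] = [0, 0, 0, 0]
r2 m[X5→φ2] = [0, 2, 3, 0]
r2 m[X5→φ6] = [0, 2, 0, 5]
r3 m[φ0→X13] = [2, 2, 2, 1]
r3 m[φ0→X6] = [4, 4, 5, 3]
r3 m[φ1→X13] = [5, 7, 8, 5]
r3 m[φ1→X0] = [4, 5, 3, 5]
r3 m[φ2→X6] = [2, 5, 3, 0]
r3 m[φ2→X5] = [1, 5, 2, 6]
r3 m[φ3→X12] = [5, 6, 11, 5]
r3 m[φ3→X0] = [1, 0, 5, 2]
r3 m[φ4→X1] = [5, 6, 5, 7]
r3 m[φ4→X0] = [2, 4, 3, 0]
r3 m[φ5→X12] = [0, 1, 2, 0]
r3 m[φ5→X3] = [1, 0, 2, 6]
r3 m[φ6→X1] = [4, 4, 0, 4]
r3 m[φ6→X5] = [0, 4, 3, 0]
r3 m[X13→φ0] = [1, 5, 3, 3]
r3 m[X13→φ1] = [2, 2, 2, 1]
r3 m[X12→φ3] = [0, 1, 2, 0]
r3 m[X12→φ5] = [0, 2, 5, 1]
r3 m[X1→φ4] = [1, 2, 0, 2]
r3 m[X1→φ6] = [1, 2, 0, 3]
r3 m[X6→φ0] = [2, 2, 0, 0]
r3 m[X6→φ2] = [3, 2, 2, 1]
r3 m[X0→φ1] = [2, 2, 7, 2]
r3 m[X0→φ3] = [4, 6, 3, 3]
r3 m[X0→φ4] = [4, 4, 6, 5]
r3 m[X3→φ5] = [0, 0, 0, 0]
r3 m[X5→φ2] = [0, 2, 3, 0]
r3 m[X5→φ6] = [0, 2, 0, 5]
r4 m[φ0→X13] = [2, 2, 2, 1]
r4 m[φ0→X6] = [4, 4, 5, 3]
r4 m[φ1→X13] = [5, 7, 8, 5]
r4 m[φ1→X0] = [4, 5, 3, 5]
r4 m[φ2→X6] = [2, 5, 3, 0]
r4 m[φ2→X5] = [1, 5, 2, 6]
r4 m[φ3→X12] = [5, 6, 11, 5]
r4 m[φ3→X0] = [1, 0, 5, 2]
r4 m[φ4→X1] = [5, 6, 5, 7]
r4 m[φ4→X0] = [2, 4, 3, 0]
r4 m[φ5→X12] = [0, 1, 2, 0]
r4 m[φ5→X3] = [1, 0, 2, 6]
r4 m[φ6→X1] = [4, 4, 0, 4]
r4 m[φ6→X5] = [0, 4, 3, 0]
r4 m[X13→φ0] = [5, 7, 8, 5]
r4 m[X13→φ1] = [2, 2, 2, 1]
r4 m[X12→φ3] = [0, 1, 2, 0]
r4 m[X12→φ5] = [5, 6, 11, 5]
r4 m[X1→φ4] = [4, 4, 0, 4]
r4 m[X1→φ6] = [5, 6, 5, 7]
r4 m[X6→φ0] = [2, 5, 3, 0]
r4 m[X6→φ2] = [4, 4, 5, 3]
r4 m[X0→φ1] = [3, 4, 8, 2]
r4 m[X0→φ3] = [6, 9, 6, 5]
r4 m[X0→φ4] = [5, 5, 8, 7]
r4 m[X3→φ5] = [0, 0, 0, 0]
r4 m[X5→φ2] = [0, 4, 3, 0]
r4 m[X5→φ6] = [1, 5, 2, 6]
r5 m[φ0→X13] = [2, 2, 5, 1]
r5 m[φ0→X6] = [8, 8, 9, 6]
r5 m[φ1→X13] = [5, 7, 10, 6]
r5 m[φ1→X0] = [4, 5, 3, 5]
r5 m[φ2→X6] = [2, 5, 3, 0]
r5 m[φ2→X5] = [3, 6, 5, 8]
r5 m[φ3→X12] = [7, 8, 13, 7]
r5 m[φ3→X0] = [1, 0, 5, 2]
r5 m[φ4→X1] = [6, 7, 7, 8]
r5 m[φ4→X0] = [3, 6, 6, 0]
r5 m[φ5→X12] = [0, 1, 2, 0]
r5 m[φ5→X3] = [5, 5, 7, 11]
r5 m[φ6→X1] = [5, 7, 1, 7]
r5 m[φ6→X5] = [5, 8, 8, 5]
r5 m[X13→φ0] = [5, 7, 8, 5]
r5 m[X13→φ1] = [2, 2, 2, 1]
r5 m[X12→φ3] = [0, 1, 2, 0]
r5 m[X12→φ5] = [5, 6, 11, 5]
r5 m[X1→φ4] = [4, 4, 0, 4]
r5 m[X1→φ6] = [5, 6, 5, 7]
r5 m[X6→φ0] = [2, 5, 3, 0]
r5 m[X6→φ2] = [4, 4, 5, 3]
r5 m[X0→φ1] = [3, 4, 8, 2]
r5 m[X0→φ3] = [6, 9, 6, 5]
r5 m[X0→φ4] = [5, 5, 8, 7]
r5 m[X3→φ5] = [0, 0, 0, 0]
r5 m[X5→φ2] = [0, 4, 3, 0]
r5 m[X5→φ6] = [1, 5, 2, 6]
r6 m[φ0→X13] = [2, 2, 5, 1]
r6 m[φ0→X6] = [8, 8, 9, 6]
r6 m[φ1→X13] = [5, 7, 10, 6]
r6 m[φ1→X0] = [4, 5, 3, 5]
r6 m[φ2→X6] = [2, 5, 3, 0]
r6 m[φ2→X5] = [3, 6, 5, 8]
r6 m[φ3→X12] = [7, 8, 13, 7]
r6 m[φ3→X0] = [1, 0, 5, 2]
r6 m[φ4→X1] = [6, 7, 7, 8]
r6 m[φ4→X0] = [3, 6, 6, 0]
r6 m[φ5→X12] = [0, 1, 2, 0]
r6 m[φ5→X3] = [5, 5, 7, 11]
r6 m[φ6→X1] = [5, 7, 1, 7]
r6 m[φ6→X5] = [5, 8, 8, 5]
r6 m[X13→φ0] = [5, 7, 10, 6]
r6 m[X13→φ1] = [2, 2, 5, 1]
r6 m[X12→φ3] = [0, 1, 2, 0]
r6 m[X12→φ5] = [7, 8, 13, 7]
r6 m[X1→φ4] = [5, 7, 1, 7]
r6 m[X1→φ6] = [6, 7, 7, 8]
r6 m[X6→φ0] = [2, 5, 3, 0]
r6 m[X6→φ2] = [8, 8, 9, 6]
r6 m[X0→φ1] = [4, 6, 11, 2]
r6 m[X0→φ3] = [7, 11, 9, 5]
r6 m[X0→φ4] = [5, 5, 8, 7]
r6 m[X3→φ5] = [0, 0, 0, 0]
r6 m[X5→φ2] = [5, 8, 8, 5]
r6 m[X5→φ6] = [3, 6, 5, 8]
r7 m[φ0→X13] = [2, 2, 5, 1]
r7 m[φ0→X6] = [8, 8, 9, 7]
r7 m[φ1→X13] = [5, 7, 10, 6]
r7 m[φ1→X0] = [4, 5, 3, 5]
r7 m[φ2→X6] = [7, 10, 8, 5]
r7 m[φ2→X5] = [6, 10, 9, 11]
r7 m[φ3→X12] = [7, 9, 14, 8]
r7 m[φ3→X0] = [1, 0, 5, 2]
r7 m[φ4→X1] = [6, 7, 7, 8]
r7 m[φ4→X0] = [4, 9, 7, 1]
r7 m[φ5→X12] = [0, 1, 2, 0]
r7 m[φ5→X3] = [7, 7, 9, 13]
r7 m[φ6→X1] = [7, 8, 3, 8]
r7 m[φ6→X5] = [7, 9, 10, 7]
r7 m[X13→φ0] = [5, 7, 10, 6]
r7 m[X13→φ1] = [2, 2, 5, 1]
r7 m[X12→φ3] = [0, 1, 2, 0]
r7 m[X12→φ5] = [7, 8, 13, 7]
r7 m[X1→φ4] = [5, 7, 1, 7]
r7 m[X1→φ6] = [6, 7, 7, 8]
r7 m[X6→φ0] = [2, 5, 3, 0]
r7 m[X6→φ2] = [8, 8, 9, 6]
r7 m[X0→φ1] = [4, 6, 11, 2]
r7 m[X0→φ3] = [7, 11, 9, 5]
r7 m[X0→φ4] = [5, 5, 8, 7]
r7 m[X3→φ5] = [0, 0, 0, 0]
r7 m[X5→φ2] = [5, 8, 8, 5]
r7 m[X5→φ6] = [3, 6, 5, 8]
no fixed point within 7 rounds

NOT CONVERGED within 7 rounds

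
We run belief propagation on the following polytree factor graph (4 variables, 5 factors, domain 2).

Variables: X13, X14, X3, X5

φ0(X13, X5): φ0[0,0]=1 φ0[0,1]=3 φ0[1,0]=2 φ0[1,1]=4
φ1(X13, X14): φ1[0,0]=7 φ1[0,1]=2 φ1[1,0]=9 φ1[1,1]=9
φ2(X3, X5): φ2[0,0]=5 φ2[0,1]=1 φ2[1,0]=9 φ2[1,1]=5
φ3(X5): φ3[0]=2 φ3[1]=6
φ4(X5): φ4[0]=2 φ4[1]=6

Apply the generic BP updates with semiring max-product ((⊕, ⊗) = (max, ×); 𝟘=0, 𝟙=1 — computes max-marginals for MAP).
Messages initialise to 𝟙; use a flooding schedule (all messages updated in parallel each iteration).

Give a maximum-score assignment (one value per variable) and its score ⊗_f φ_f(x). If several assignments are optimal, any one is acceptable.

init: all messages = 𝟙 over 2 values
r1 m[φ0→X13] = [3, 4]
r1 m[φ0→X5] = [2, 4]
r1 m[φ1→X13] = [7, 9]
r1 m[φ1→X14] = [9, 9]
r1 m[φ2→X3] = [5, 9]
r1 m[φ2→X5] = [9, 5]
r1 m[φ3→X5] = [2, 6]
r1 m[φ4→X5] = [2, 6]
r1 m[X13→φ0] = [1, 1]
r1 m[X13→φ1] = [1, 1]
r1 m[X14→φ1] = [1, 1]
r1 m[X3→φ2] = [1, 1]
r1 m[X5→φ0] = [1, 1]
r1 m[X5→φ2] = [1, 1]
r1 m[X5→φ3] = [1, 1]
r1 m[X5→φ4] = [1, 1]
r2 m[φ0→X13] = [3, 4]
r2 m[φ0→X5] = [2, 4]
r2 m[φ1→X13] = [7, 9]
r2 m[φ1→X14] = [9, 9]
r2 m[φ2→X3] = [5, 9]
r2 m[φ2→X5] = [9, 5]
r2 m[φ3→X5] = [2, 6]
r2 m[φ4→X5] = [2, 6]
r2 m[X13→φ0] = [7, 9]
r2 m[X13→φ1] = [3, 4]
r2 m[X14→φ1] = [1, 1]
r2 m[X3→φ2] = [1, 1]
r2 m[X5→φ0] = [36, 180]
r2 m[X5→φ2] = [8, 144]
r2 m[X5→φ3] = [36, 120]
r2 m[X5→φ4] = [36, 120]
r3 m[φ0→X13] = [540, 720]
r3 m[φ0→X5] = [18, 36]
r3 m[φ1→X13] = [7, 9]
r3 m[φ1→X14] = [36, 36]
r3 m[φ2→X3] = [144, 720]
r3 m[φ2→X5] = [9, 5]
r3 m[φ3→X5] = [2, 6]
r3 m[φ4→X5] = [2, 6]
r3 m[X13→φ0] = [7, 9]
r3 m[X13→φ1] = [3, 4]
r3 m[X14→φ1] = [1, 1]
r3 m[X3→φ2] = [1, 1]
r3 m[X5→φ0] = [36, 180]
r3 m[X5→φ2] = [8, 144]
r3 m[X5→φ3] = [36, 120]
r3 m[X5→φ4] = [36, 120]
r4 m[φ0→X13] = [540, 720]
r4 m[φ0→X5] = [18, 36]
r4 m[φ1→X13] = [7, 9]
r4 m[φ1→X14] = [36, 36]
r4 m[φ2→X3] = [144, 720]
r4 m[φ2→X5] = [9, 5]
r4 m[φ3→X5] = [2, 6]
r4 m[φ4→X5] = [2, 6]
r4 m[X13→φ0] = [7, 9]
r4 m[X13→φ1] = [540, 720]
r4 m[X14→φ1] = [1, 1]
r4 m[X3→φ2] = [1, 1]
r4 m[X5→φ0] = [36, 180]
r4 m[X5→φ2] = [72, 1296]
r4 m[X5→φ3] = [324, 1080]
r4 m[X5→φ4] = [324, 1080]
r5 m[φ0→X13] = [540, 720]
r5 m[φ0→X5] = [18, 36]
r5 m[φ1→X13] = [7, 9]
r5 m[φ1→X14] = [6480, 6480]
r5 m[φ2→X3] = [1296, 6480]
r5 m[φ2→X5] = [9, 5]
r5 m[φ3→X5] = [2, 6]
r5 m[φ4→X5] = [2, 6]
r5 m[X13→φ0] = [7, 9]
r5 m[X13→φ1] = [540, 720]
r5 m[X14→φ1] = [1, 1]
r5 m[X3→φ2] = [1, 1]
r5 m[X5→φ0] = [36, 180]
r5 m[X5→φ2] = [72, 1296]
r5 m[X5→φ3] = [324, 1080]
r5 m[X5→φ4] = [324, 1080]
r6 m[φ0→X13] = [540, 720]
r6 m[φ0→X5] = [18, 36]
r6 m[φ1→X13] = [7, 9]
r6 m[φ1→X14] = [6480, 6480]
r6 m[φ2→X3] = [1296, 6480]
r6 m[φ2→X5] = [9, 5]
r6 m[φ3→X5] = [2, 6]
r6 m[φ4→X5] = [2, 6]
r6 m[X13→φ0] = [7, 9]
r6 m[X13→φ1] = [540, 720]
r6 m[X14→φ1] = [1, 1]
r6 m[X3→φ2] = [1, 1]
r6 m[X5→φ0] = [36, 180]
r6 m[X5→φ2] = [72, 1296]
r6 m[X5→φ3] = [324, 1080]
r6 m[X5→φ4] = [324, 1080]
fixed point reached at round 6
traceback from X13: (X13=1, X14=0, X3=1, X5=1), score=6480

assignment: (X13=1, X14=0, X3=1, X5=1); score = 6480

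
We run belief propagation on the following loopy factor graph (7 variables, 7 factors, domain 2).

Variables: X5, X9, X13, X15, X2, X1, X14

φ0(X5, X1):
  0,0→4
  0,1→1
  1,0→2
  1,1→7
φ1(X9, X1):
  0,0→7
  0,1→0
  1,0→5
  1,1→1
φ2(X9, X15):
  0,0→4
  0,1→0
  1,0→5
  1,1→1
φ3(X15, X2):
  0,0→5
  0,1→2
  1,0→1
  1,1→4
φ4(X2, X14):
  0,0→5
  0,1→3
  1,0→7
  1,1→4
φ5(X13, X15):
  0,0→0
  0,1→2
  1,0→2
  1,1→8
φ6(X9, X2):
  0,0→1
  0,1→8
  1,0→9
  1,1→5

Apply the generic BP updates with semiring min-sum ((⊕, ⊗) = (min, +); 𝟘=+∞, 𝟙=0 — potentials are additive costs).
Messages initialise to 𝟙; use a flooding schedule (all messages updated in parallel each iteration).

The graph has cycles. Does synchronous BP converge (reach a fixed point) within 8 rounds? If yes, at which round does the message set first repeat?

init: all messages = 𝟙 over 2 values
r1 m[φ0→X5] = [1, 2]
r1 m[φ0→X1] = [2, 1]
r1 m[φ1→X9] = [0, 1]
r1 m[φ1→X1] = [5, 0]
r1 m[φ2→X9] = [0, 1]
r1 m[φ2→X15] = [4, 0]
r1 m[φ3→X15] = [2, 1]
r1 m[φ3→X2] = [1, 2]
r1 m[φ4→X2] = [3, 4]
r1 m[φ4→X14] = [5, 3]
r1 m[φ5→X13] = [0, 2]
r1 m[φ5→X15] = [0, 2]
r1 m[φ6→X9] = [1, 5]
r1 m[φ6→X2] = [1, 5]
r1 m[X5→φ0] = [0, 0]
r1 m[X9→φ1] = [0, 0]
r1 m[X9→φ2] = [0, 0]
r1 m[X9→φ6] = [0, 0]
r1 m[X13→φ5] = [0, 0]
r1 m[X15→φ2] = [0, 0]
r1 m[X15→φ3] = [0, 0]
r1 m[X15→φ5] = [0, 0]
r1 m[X2→φ3] = [0, 0]
r1 m[X2→φ4] = [0, 0]
r1 m[X2→φ6] = [0, 0]
r1 m[X1→φ0] = [0, 0]
r1 m[X1→φ1] = [0, 0]
r1 m[X14→φ4] = [0, 0]
r2 m[φ0→X5] = [1, 2]
r2 m[φ0→X1] = [2, 1]
r2 m[φ1→X9] = [0, 1]
r2 m[φ1→X1] = [5, 0]
r2 m[φ2→X9] = [0, 1]
r2 m[φ2→X15] = [4, 0]
r2 m[φ3→X15] = [2, 1]
r2 m[φ3→X2] = [1, 2]
r2 m[φ4→X2] = [3, 4]
r2 m[φ4→X14] = [5, 3]
r2 m[φ5→X13] = [0, 2]
r2 m[φ5→X15] = [0, 2]
r2 m[φ6→X9] = [1, 5]
r2 m[φ6→X2] = [1, 5]
r2 m[X5→φ0] = [0, 0]
r2 m[X9→φ1] = [1, 6]
r2 m[X9→φ2] = [1, 6]
r2 m[X9→φ6] = [0, 2]
r2 m[X13→φ5] = [0, 0]
r2 m[X15→φ2] = [2, 3]
r2 m[X15→φ3] = [4, 2]
r2 m[X15→φ5] = [6, 1]
r2 m[X2→φ3] = [4, 9]
r2 m[X2→φ4] = [2, 7]
r2 m[X2→φ6] = [4, 6]
r2 m[X1→φ0] = [5, 0]
r2 m[X1→φ1] = [2, 1]
r2 m[X14→φ4] = [0, 0]
r3 m[φ0→X5] = [1, 7]
r3 m[φ0→X1] = [2, 1]
r3 m[φ1→X9] = [1, 2]
r3 m[φ1→X1] = [8, 1]
r3 m[φ2→X9] = [3, 4]
r3 m[φ2→X15] = [5, 1]
r3 m[φ3→X15] = [9, 5]
r3 m[φ3→X2] = [3, 6]
r3 m[φ4→X2] = [3, 4]
r3 m[φ4→X14] = [7, 5]
r3 m[φ5→X13] = [3, 8]
r3 m[φ5→X15] = [0, 2]
r3 m[φ6→X9] = [5, 11]
r3 m[φ6→X2] = [1, 7]
r3 m[X5→φ0] = [0, 0]
r3 m[X9→φ1] = [1, 6]
r3 m[X9→φ2] = [1, 6]
r3 m[X9→φ6] = [0, 2]
r3 m[X13→φ5] = [0, 0]
r3 m[X15→φ2] = [2, 3]
r3 m[X15→φ3] = [4, 2]
r3 m[X15→φ5] = [6, 1]
r3 m[X2→φ3] = [4, 9]
r3 m[X2→φ4] = [2, 7]
r3 m[X2→φ6] = [4, 6]
r3 m[X1→φ0] = [5, 0]
r3 m[X1→φ1] = [2, 1]
r3 m[X14→φ4] = [0, 0]
r4 m[φ0→X5] = [1, 7]
r4 m[φ0→X1] = [2, 1]
r4 m[φ1→X9] = [1, 2]
r4 m[φ1→X1] = [8, 1]
r4 m[φ2→X9] = [3, 4]
r4 m[φ2→X15] = [5, 1]
r4 m[φ3→X15] = [9, 5]
r4 m[φ3→X2] = [3, 6]
r4 m[φ4→X2] = [3, 4]
r4 m[φ4→X14] = [7, 5]
r4 m[φ5→X13] = [3, 8]
r4 m[φ5→X15] = [0, 2]
r4 m[φ6→X9] = [5, 11]
r4 m[φ6→X2] = [1, 7]
r4 m[X5→φ0] = [0, 0]
r4 m[X9→φ1] = [8, 15]
r4 m[X9→φ2] = [6, 13]
r4 m[X9→φ6] = [4, 6]
r4 m[X13→φ5] = [0, 0]
r4 m[X15→φ2] = [9, 7]
r4 m[X15→φ3] = [5, 3]
r4 m[X15→φ5] = [14, 6]
r4 m[X2→φ3] = [4, 11]
r4 m[X2→φ4] = [4, 13]
r4 m[X2→φ6] = [6, 10]
r4 m[X1→φ0] = [8, 1]
r4 m[X1→φ1] = [2, 1]
r4 m[X14→φ4] = [0, 0]
r5 m[φ0→X5] = [2, 8]
r5 m[φ0→X1] = [2, 1]
r5 m[φ1→X9] = [1, 2]
r5 m[φ1→X1] = [15, 8]
r5 m[φ2→X9] = [7, 8]
r5 m[φ2→X15] = [10, 6]
r5 m[φ3→X15] = [9, 5]
r5 m[φ3→X2] = [4, 7]
r5 m[φ4→X2] = [3, 4]
r5 m[φ4→X14] = [9, 7]
r5 m[φ5→X13] = [8, 14]
r5 m[φ5→X15] = [0, 2]
r5 m[φ6→X9] = [7, 15]
r5 m[φ6→X2] = [5, 11]
r5 m[X5→φ0] = [0, 0]
r5 m[X9→φ1] = [8, 15]
r5 m[X9→φ2] = [6, 13]
r5 m[X9→φ6] = [4, 6]
r5 m[X13→φ5] = [0, 0]
r5 m[X15→φ2] = [9, 7]
r5 m[X15→φ3] = [5, 3]
r5 m[X15→φ5] = [14, 6]
r5 m[X2→φ3] = [4, 11]
r5 m[X2→φ4] = [4, 13]
r5 m[X2→φ6] = [6, 10]
r5 m[X1→φ0] = [8, 1]
r5 m[X1→φ1] = [2, 1]
r5 m[X14→φ4] = [0, 0]
r6 m[φ0→X5] = [2, 8]
r6 m[φ0→X1] = [2, 1]
r6 m[φ1→X9] = [1, 2]
r6 m[φ1→X1] = [15, 8]
r6 m[φ2→X9] = [7, 8]
r6 m[φ2→X15] = [10, 6]
r6 m[φ3→X15] = [9, 5]
r6 m[φ3→X2] = [4, 7]
r6 m[φ4→X2] = [3, 4]
r6 m[φ4→X14] = [9, 7]
r6 m[φ5→X13] = [8, 14]
r6 m[φ5→X15] = [0, 2]
r6 m[φ6→X9] = [7, 15]
r6 m[φ6→X2] = [5, 11]
r6 m[X5→φ0] = [0, 0]
r6 m[X9→φ1] = [14, 23]
r6 m[X9→φ2] = [8, 17]
r6 m[X9→φ6] = [8, 10]
r6 m[X13→φ5] = [0, 0]
r6 m[X15→φ2] = [9, 7]
r6 m[X15→φ3] = [10, 8]
r6 m[X15→φ5] = [19, 11]
r6 m[X2→φ3] = [8, 15]
r6 m[X2→φ4] = [9, 18]
r6 m[X2→φ6] = [7, 11]
r6 m[X1→φ0] = [15, 8]
r6 m[X1→φ1] = [2, 1]
r6 m[X14→φ4] = [0, 0]
r7 m[φ0→X5] = [9, 15]
r7 m[φ0→X1] = [2, 1]
r7 m[φ1→X9] = [1, 2]
r7 m[φ1→X1] = [21, 14]
r7 m[φ2→X9] = [7, 8]
r7 m[φ2→X15] = [12, 8]
r7 m[φ3→X15] = [13, 9]
r7 m[φ3→X2] = [9, 12]
r7 m[φ4→X2] = [3, 4]
r7 m[φ4→X14] = [14, 12]
r7 m[φ5→X13] = [13, 19]
r7 m[φ5→X15] = [0, 2]
r7 m[φ6→X9] = [8, 16]
r7 m[φ6→X2] = [9, 15]
r7 m[X5→φ0] = [0, 0]
r7 m[X9→φ1] = [14, 23]
r7 m[X9→φ2] = [8, 17]
r7 m[X9→φ6] = [8, 10]
r7 m[X13→φ5] = [0, 0]
r7 m[X15→φ2] = [9, 7]
r7 m[X15→φ3] = [10, 8]
r7 m[X15→φ5] = [19, 11]
r7 m[X2→φ3] = [8, 15]
r7 m[X2→φ4] = [9, 18]
r7 m[X2→φ6] = [7, 11]
r7 m[X1→φ0] = [15, 8]
r7 m[X1→φ1] = [2, 1]
r7 m[X14→φ4] = [0, 0]
r8 m[φ0→X5] = [9, 15]
r8 m[φ0→X1] = [2, 1]
r8 m[φ1→X9] = [1, 2]
r8 m[φ1→X1] = [21, 14]
r8 m[φ2→X9] = [7, 8]
r8 m[φ2→X15] = [12, 8]
r8 m[φ3→X15] = [13, 9]
r8 m[φ3→X2] = [9, 12]
r8 m[φ4→X2] = [3, 4]
r8 m[φ4→X14] = [14, 12]
r8 m[φ5→X13] = [13, 19]
r8 m[φ5→X15] = [0, 2]
r8 m[φ6→X9] = [8, 16]
r8 m[φ6→X2] = [9, 15]
r8 m[X5→φ0] = [0, 0]
r8 m[X9→φ1] = [15, 24]
r8 m[X9→φ2] = [9, 18]
r8 m[X9→φ6] = [8, 10]
r8 m[X13→φ5] = [0, 0]
r8 m[X15→φ2] = [13, 11]
r8 m[X15→φ3] = [12, 10]
r8 m[X15→φ5] = [25, 17]
r8 m[X2→φ3] = [12, 19]
r8 m[X2→φ4] = [18, 27]
r8 m[X2→φ6] = [12, 16]
r8 m[X1→φ0] = [21, 14]
r8 m[X1→φ1] = [2, 1]
r8 m[X14→φ4] = [0, 0]
no fixed point within 8 rounds

NOT CONVERGED within 8 rounds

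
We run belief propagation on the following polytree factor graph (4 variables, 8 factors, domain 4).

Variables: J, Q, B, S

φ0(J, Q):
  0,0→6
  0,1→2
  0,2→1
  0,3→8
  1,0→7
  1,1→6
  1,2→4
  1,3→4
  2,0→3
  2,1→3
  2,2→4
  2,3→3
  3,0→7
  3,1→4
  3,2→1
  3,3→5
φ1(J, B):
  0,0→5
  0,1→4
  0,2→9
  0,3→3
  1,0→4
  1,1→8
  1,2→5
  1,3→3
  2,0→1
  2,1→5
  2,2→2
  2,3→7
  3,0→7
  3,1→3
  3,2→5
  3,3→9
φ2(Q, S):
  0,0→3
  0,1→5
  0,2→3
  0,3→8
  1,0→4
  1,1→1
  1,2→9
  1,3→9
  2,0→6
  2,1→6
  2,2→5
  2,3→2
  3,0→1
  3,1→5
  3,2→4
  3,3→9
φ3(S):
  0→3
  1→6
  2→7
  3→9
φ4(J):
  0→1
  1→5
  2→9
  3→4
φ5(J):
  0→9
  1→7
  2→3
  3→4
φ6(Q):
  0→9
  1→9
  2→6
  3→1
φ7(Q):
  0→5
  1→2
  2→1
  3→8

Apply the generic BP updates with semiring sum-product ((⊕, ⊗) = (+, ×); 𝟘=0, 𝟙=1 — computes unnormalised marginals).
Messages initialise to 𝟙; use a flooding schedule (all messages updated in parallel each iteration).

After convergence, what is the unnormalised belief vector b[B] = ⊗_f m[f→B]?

init: all messages = 𝟙 over 4 values
r1 m[φ0→J] = [17, 21, 13, 17]
r1 m[φ0→Q] = [23, 15, 10, 20]
r1 m[φ1→J] = [21, 20, 15, 24]
r1 m[φ1→B] = [17, 20, 21, 22]
r1 m[φ2→Q] = [19, 23, 19, 19]
r1 m[φ2→S] = [14, 17, 21, 28]
r1 m[φ3→S] = [3, 6, 7, 9]
r1 m[φ4→J] = [1, 5, 9, 4]
r1 m[φ5→J] = [9, 7, 3, 4]
r1 m[φ6→Q] = [9, 9, 6, 1]
r1 m[φ7→Q] = [5, 2, 1, 8]
r1 m[J→φ0] = [1, 1, 1, 1]
r1 m[J→φ1] = [1, 1, 1, 1]
r1 m[J→φ4] = [1, 1, 1, 1]
r1 m[J→φ5] = [1, 1, 1, 1]
r1 m[Q→φ0] = [1, 1, 1, 1]
r1 m[Q→φ2] = [1, 1, 1, 1]
r1 m[Q→φ6] = [1, 1, 1, 1]
r1 m[Q→φ7] = [1, 1, 1, 1]
r1 m[B→φ1] = [1, 1, 1, 1]
r1 m[S→φ2] = [1, 1, 1, 1]
r1 m[S→φ3] = [1, 1, 1, 1]
r2 m[φ0→J] = [17, 21, 13, 17]
r2 m[φ0→Q] = [23, 15, 10, 20]
r2 m[φ1→J] = [21, 20, 15, 24]
r2 m[φ1→B] = [17, 20, 21, 22]
r2 m[φ2→Q] = [19, 23, 19, 19]
r2 m[φ2→S] = [14, 17, 21, 28]
r2 m[φ3→S] = [3, 6, 7, 9]
r2 m[φ4→J] = [1, 5, 9, 4]
r2 m[φ5→J] = [9, 7, 3, 4]
r2 m[φ6→Q] = [9, 9, 6, 1]
r2 m[φ7→Q] = [5, 2, 1, 8]
r2 m[J→φ0] = [189, 700, 405, 384]
r2 m[J→φ1] = [153, 735, 351, 272]
r2 m[J→φ4] = [3213, 2940, 585, 1632]
r2 m[J→φ5] = [357, 2100, 1755, 1632]
r2 m[Q→φ0] = [855, 414, 114, 152]
r2 m[Q→φ2] = [1035, 270, 60, 160]
r2 m[Q→φ6] = [2185, 690, 190, 3040]
r2 m[Q→φ7] = [3933, 3105, 1140, 380]
r2 m[B→φ1] = [1, 1, 1, 1]
r2 m[S→φ2] = [3, 6, 7, 9]
r2 m[S→φ3] = [14, 17, 21, 28]
r3 m[φ0→J] = [7288, 9533, 4719, 8515]
r3 m[φ0→Q] = [9937, 7329, 4993, 7447]
r3 m[φ1→J] = [21, 20, 15, 24]
r3 m[φ1→B] = [5960, 9063, 7114, 7569]
r3 m[φ2→Q] = [132, 162, 107, 142]
r3 m[φ2→S] = [4705, 6605, 6475, 12270]
r3 m[φ3→S] = [3, 6, 7, 9]
r3 m[φ4→J] = [1, 5, 9, 4]
r3 m[φ5→J] = [9, 7, 3, 4]
r3 m[φ6→Q] = [9, 9, 6, 1]
r3 m[φ7→Q] = [5, 2, 1, 8]
r3 m[J→φ0] = [189, 700, 405, 384]
r3 m[J→φ1] = [153, 735, 351, 272]
r3 m[J→φ4] = [3213, 2940, 585, 1632]
r3 m[J→φ5] = [357, 2100, 1755, 1632]
r3 m[Q→φ0] = [855, 414, 114, 152]
r3 m[Q→φ2] = [1035, 270, 60, 160]
r3 m[Q→φ6] = [2185, 690, 190, 3040]
r3 m[Q→φ7] = [3933, 3105, 1140, 380]
r3 m[B→φ1] = [1, 1, 1, 1]
r3 m[S→φ2] = [3, 6, 7, 9]
r3 m[S→φ3] = [14, 17, 21, 28]
r4 m[φ0→J] = [7288, 9533, 4719, 8515]
r4 m[φ0→Q] = [9937, 7329, 4993, 7447]
r4 m[φ1→J] = [21, 20, 15, 24]
r4 m[φ1→B] = [5960, 9063, 7114, 7569]
r4 m[φ2→Q] = [132, 162, 107, 142]
r4 m[φ2→S] = [4705, 6605, 6475, 12270]
r4 m[φ3→S] = [3, 6, 7, 9]
r4 m[φ4→J] = [1, 5, 9, 4]
r4 m[φ5→J] = [9, 7, 3, 4]
r4 m[φ6→Q] = [9, 9, 6, 1]
r4 m[φ7→Q] = [5, 2, 1, 8]
r4 m[J→φ0] = [189, 700, 405, 384]
r4 m[J→φ1] = [65592, 333655, 127413, 136240]
r4 m[J→φ4] = [1377432, 1334620, 212355, 817440]
r4 m[J→φ5] = [153048, 953300, 637065, 817440]
r4 m[Q→φ0] = [5940, 2916, 642, 1136]
r4 m[Q→φ2] = [447165, 131922, 29958, 59576]
r4 m[Q→φ6] = [6558420, 2374596, 534251, 8459792]
r4 m[Q→φ7] = [11805156, 10685682, 3205506, 1057474]
r4 m[B→φ1] = [1, 1, 1, 1]
r4 m[S→φ2] = [3, 6, 7, 9]
r4 m[S→φ3] = [4705, 6605, 6475, 12270]
r5 m[φ0→J] = [51202, 66188, 32544, 59566]
r5 m[φ0→Q] = [9937, 7329, 4993, 7447]
r5 m[φ1→J] = [21, 20, 15, 24]
r5 m[φ1→B] = [2743673, 3977393, 3194629, 3315792]
r5 m[φ2→Q] = [132, 162, 107, 142]
r5 m[φ2→S] = [2108507, 2845375, 2916887, 5360718]
r5 m[φ3→S] = [3, 6, 7, 9]
r5 m[φ4→J] = [1, 5, 9, 4]
r5 m[φ5→J] = [9, 7, 3, 4]
r5 m[φ6→Q] = [9, 9, 6, 1]
r5 m[φ7→Q] = [5, 2, 1, 8]
r5 m[J→φ0] = [189, 700, 405, 384]
r5 m[J→φ1] = [65592, 333655, 127413, 136240]
r5 m[J→φ4] = [1377432, 1334620, 212355, 817440]
r5 m[J→φ5] = [153048, 953300, 637065, 817440]
r5 m[Q→φ0] = [5940, 2916, 642, 1136]
r5 m[Q→φ2] = [447165, 131922, 29958, 59576]
r5 m[Q→φ6] = [6558420, 2374596, 534251, 8459792]
r5 m[Q→φ7] = [11805156, 10685682, 3205506, 1057474]
r5 m[B→φ1] = [1, 1, 1, 1]
r5 m[S→φ2] = [3, 6, 7, 9]
r5 m[S→φ3] = [4705, 6605, 6475, 12270]
r6 m[φ0→J] = [51202, 66188, 32544, 59566]
r6 m[φ0→Q] = [9937, 7329, 4993, 7447]
r6 m[φ1→J] = [21, 20, 15, 24]
r6 m[φ1→B] = [2743673, 3977393, 3194629, 3315792]
r6 m[φ2→Q] = [132, 162, 107, 142]
r6 m[φ2→S] = [2108507, 2845375, 2916887, 5360718]
r6 m[φ3→S] = [3, 6, 7, 9]
r6 m[φ4→J] = [1, 5, 9, 4]
r6 m[φ5→J] = [9, 7, 3, 4]
r6 m[φ6→Q] = [9, 9, 6, 1]
r6 m[φ7→Q] = [5, 2, 1, 8]
r6 m[J→φ0] = [189, 700, 405, 384]
r6 m[J→φ1] = [460818, 2316580, 878688, 953056]
r6 m[J→φ4] = [9677178, 9266320, 1464480, 5718336]
r6 m[J→φ5] = [1075242, 6618800, 4393440, 5718336]
r6 m[Q→φ0] = [5940, 2916, 642, 1136]
r6 m[Q→φ2] = [447165, 131922, 29958, 59576]
r6 m[Q→φ6] = [6558420, 2374596, 534251, 8459792]
r6 m[Q→φ7] = [11805156, 10685682, 3205506, 1057474]
r6 m[B→φ1] = [1, 1, 1, 1]
r6 m[S→φ2] = [3, 6, 7, 9]
r6 m[S→φ3] = [2108507, 2845375, 2916887, 5360718]
r7 m[φ0→J] = [51202, 66188, 32544, 59566]
r7 m[φ0→Q] = [9937, 7329, 4993, 7447]
r7 m[φ1→J] = [21, 20, 15, 24]
r7 m[φ1→B] = [19120490, 27628520, 22252918, 23060514]
r7 m[φ2→Q] = [132, 162, 107, 142]
r7 m[φ2→S] = [2108507, 2845375, 2916887, 5360718]
r7 m[φ3→S] = [3, 6, 7, 9]
r7 m[φ4→J] = [1, 5, 9, 4]
r7 m[φ5→J] = [9, 7, 3, 4]
r7 m[φ6→Q] = [9, 9, 6, 1]
r7 m[φ7→Q] = [5, 2, 1, 8]
r7 m[J→φ0] = [189, 700, 405, 384]
r7 m[J→φ1] = [460818, 2316580, 878688, 953056]
r7 m[J→φ4] = [9677178, 9266320, 1464480, 5718336]
r7 m[J→φ5] = [1075242, 6618800, 4393440, 5718336]
r7 m[Q→φ0] = [5940, 2916, 642, 1136]
r7 m[Q→φ2] = [447165, 131922, 29958, 59576]
r7 m[Q→φ6] = [6558420, 2374596, 534251, 8459792]
r7 m[Q→φ7] = [11805156, 10685682, 3205506, 1057474]
r7 m[B→φ1] = [1, 1, 1, 1]
r7 m[S→φ2] = [3, 6, 7, 9]
r7 m[S→φ3] = [2108507, 2845375, 2916887, 5360718]
r8 m[φ0→J] = [51202, 66188, 32544, 59566]
r8 m[φ0→Q] = [9937, 7329, 4993, 7447]
r8 m[φ1→J] = [21, 20, 15, 24]
r8 m[φ1→B] = [19120490, 27628520, 22252918, 23060514]
r8 m[φ2→Q] = [132, 162, 107, 142]
r8 m[φ2→S] = [2108507, 2845375, 2916887, 5360718]
r8 m[φ3→S] = [3, 6, 7, 9]
r8 m[φ4→J] = [1, 5, 9, 4]
r8 m[φ5→J] = [9, 7, 3, 4]
r8 m[φ6→Q] = [9, 9, 6, 1]
r8 m[φ7→Q] = [5, 2, 1, 8]
r8 m[J→φ0] = [189, 700, 405, 384]
r8 m[J→φ1] = [460818, 2316580, 878688, 953056]
r8 m[J→φ4] = [9677178, 9266320, 1464480, 5718336]
r8 m[J→φ5] = [1075242, 6618800, 4393440, 5718336]
r8 m[Q→φ0] = [5940, 2916, 642, 1136]
r8 m[Q→φ2] = [447165, 131922, 29958, 59576]
r8 m[Q→φ6] = [6558420, 2374596, 534251, 8459792]
r8 m[Q→φ7] = [11805156, 10685682, 3205506, 1057474]
r8 m[B→φ1] = [1, 1, 1, 1]
r8 m[S→φ2] = [3, 6, 7, 9]
r8 m[S→φ3] = [2108507, 2845375, 2916887, 5360718]
fixed point reached at round 8
b[B] = ⊗ incoming = [19120490, 27628520, 22252918, 23060514]

b[B] = [19120490, 27628520, 22252918, 23060514]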